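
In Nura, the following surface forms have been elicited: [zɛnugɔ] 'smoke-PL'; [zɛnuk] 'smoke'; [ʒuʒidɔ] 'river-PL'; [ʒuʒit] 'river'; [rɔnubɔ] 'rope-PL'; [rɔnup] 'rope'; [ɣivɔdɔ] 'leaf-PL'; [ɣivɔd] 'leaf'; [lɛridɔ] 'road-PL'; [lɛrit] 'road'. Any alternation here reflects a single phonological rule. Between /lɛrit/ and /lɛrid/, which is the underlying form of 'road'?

In [lɛridɔ] and [lɛrit] the final segment of 'road' alternates: [d] ~ [t].
If /d/ were underlying and a rule turned it into [t] in isolation, 'leaf' would also alternate; but it has [d] in both [ɣivɔdɔ] and [ɣivɔd].
So /t/ is underlying, and a rule of intervocalic voicing — voiceless stops become voiced between vowels — gives [d].

/lɛrit/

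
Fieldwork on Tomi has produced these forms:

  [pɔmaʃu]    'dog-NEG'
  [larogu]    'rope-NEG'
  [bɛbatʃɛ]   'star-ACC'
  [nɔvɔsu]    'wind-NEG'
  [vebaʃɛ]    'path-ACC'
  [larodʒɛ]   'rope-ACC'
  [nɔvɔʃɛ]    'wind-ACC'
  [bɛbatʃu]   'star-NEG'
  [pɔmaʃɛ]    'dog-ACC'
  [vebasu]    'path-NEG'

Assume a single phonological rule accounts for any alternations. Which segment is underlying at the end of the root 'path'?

/s/

In [vebaʃɛ] and [vebasu] the final segment of 'path' alternates: [ʃ] ~ [s].
Compare 'dog', with invariant [ʃ] in [pɔmaʃɛ] and [pɔmaʃu]: an analysis with underlying /ʃ/ and a rule producing [s] before the NEG suffix would wrongly predict alternation here too.
The underlying segment must be /s/; /g/ and /s/ become palato-alveolar [dʒ] and [ʃ] before a front vowel, yielding [ʃ] there.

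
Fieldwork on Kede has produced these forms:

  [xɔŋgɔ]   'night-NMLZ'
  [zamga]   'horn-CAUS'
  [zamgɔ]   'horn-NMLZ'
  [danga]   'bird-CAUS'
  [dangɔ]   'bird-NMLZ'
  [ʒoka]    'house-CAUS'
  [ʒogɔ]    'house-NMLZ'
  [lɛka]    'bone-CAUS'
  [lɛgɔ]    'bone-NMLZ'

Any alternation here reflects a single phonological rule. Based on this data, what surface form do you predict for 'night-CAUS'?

[xɔŋga]

The CAUS morpheme has two allomorphs, [-ga] and [-ka].
The NMLZ suffix, which begins with [g], is invariant after every stem; so [g] is not altered by any rule here.
So the underlying form is /-ka/, and voiceless stops become voiced after a nasal.
After 'night', which ends in a nasal, the suffix surfaces as [-ga], giving [xɔŋga].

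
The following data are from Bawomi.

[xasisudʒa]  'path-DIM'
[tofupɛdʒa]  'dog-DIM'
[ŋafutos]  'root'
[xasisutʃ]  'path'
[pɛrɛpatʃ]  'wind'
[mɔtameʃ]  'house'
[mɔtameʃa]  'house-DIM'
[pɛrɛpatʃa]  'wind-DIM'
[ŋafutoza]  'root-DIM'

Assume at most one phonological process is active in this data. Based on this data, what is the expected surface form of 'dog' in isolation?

'path' shows [tʃ] ~ [dʒ] at the end of the stem ([xasisutʃ] vs [xasisudʒa]).
If /tʃ/ were underlying and a rule turned it into [dʒ] before the DIM suffix, 'wind' would also alternate; but it has [tʃ] in both [pɛrɛpatʃ] and [pɛrɛpatʃa].
Therefore /dʒ/ is basic and [tʃ] is derived by word-final obstruent devoicing (voiced obstruents become voiceless word-finally).
From [tofupɛdʒa] the stem 'dog' is /tofupɛdʒ/; word-finally this yields [tofupɛtʃ].

[tofupɛtʃ]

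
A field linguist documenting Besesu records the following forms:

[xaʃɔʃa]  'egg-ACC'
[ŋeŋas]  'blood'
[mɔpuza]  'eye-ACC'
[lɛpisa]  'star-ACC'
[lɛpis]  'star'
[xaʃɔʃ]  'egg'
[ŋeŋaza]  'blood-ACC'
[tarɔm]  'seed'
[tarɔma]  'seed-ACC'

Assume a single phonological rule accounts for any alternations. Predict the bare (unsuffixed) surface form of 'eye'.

The stem for 'blood' ends in [z] in [ŋeŋaza] but [s] in [ŋeŋas].
If /s/ were underlying and a rule turned it into [z] before the ACC suffix, 'star' would also alternate; but it has [s] in both [lɛpisa] and [lɛpis].
The alternation reflects word-final obstruent devoicing: voiced obstruents become voiceless word-finally. /z/ is underlying.
The one attested form of 'eye', [mɔpuza], shows underlying /mɔpuz/. Applying the same rule word-finally gives [mɔpus].

[mɔpus]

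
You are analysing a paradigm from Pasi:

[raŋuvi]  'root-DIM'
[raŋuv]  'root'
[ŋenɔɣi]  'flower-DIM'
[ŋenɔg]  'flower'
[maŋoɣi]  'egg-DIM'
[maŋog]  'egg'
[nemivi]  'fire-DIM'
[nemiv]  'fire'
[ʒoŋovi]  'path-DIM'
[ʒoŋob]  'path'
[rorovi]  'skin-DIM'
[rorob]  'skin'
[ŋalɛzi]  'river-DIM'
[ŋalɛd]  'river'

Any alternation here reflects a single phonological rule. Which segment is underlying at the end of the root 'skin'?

'skin' shows [v] ~ [b] at the end of the stem ([rorovi] vs [rorob]).
If /v/ were underlying and a rule turned it into [b] in isolation, 'root' would also alternate; but it has [v] in both [raŋuvi] and [raŋuv].
The alternation reflects intervocalic spirantization: voiced stops become fricatives between vowels. /b/ is underlying.

/b/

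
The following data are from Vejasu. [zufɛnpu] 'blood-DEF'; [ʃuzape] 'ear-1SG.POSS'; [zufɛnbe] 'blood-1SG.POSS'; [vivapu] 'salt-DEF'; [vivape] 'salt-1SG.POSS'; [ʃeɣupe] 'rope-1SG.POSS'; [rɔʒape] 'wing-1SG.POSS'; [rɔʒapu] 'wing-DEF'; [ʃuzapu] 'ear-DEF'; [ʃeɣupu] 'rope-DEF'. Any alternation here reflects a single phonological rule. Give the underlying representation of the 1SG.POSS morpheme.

The 1SG.POSS morpheme has two allomorphs, [-be] and [-pe].
The DEF suffix, which begins with [p], is invariant after every stem; so [p] is not altered by any rule here.
The 1SG.POSS suffix is therefore /-be/ underlyingly, with post-vocalic devoicing: voiced stops become voiceless after a vowel.

/-be/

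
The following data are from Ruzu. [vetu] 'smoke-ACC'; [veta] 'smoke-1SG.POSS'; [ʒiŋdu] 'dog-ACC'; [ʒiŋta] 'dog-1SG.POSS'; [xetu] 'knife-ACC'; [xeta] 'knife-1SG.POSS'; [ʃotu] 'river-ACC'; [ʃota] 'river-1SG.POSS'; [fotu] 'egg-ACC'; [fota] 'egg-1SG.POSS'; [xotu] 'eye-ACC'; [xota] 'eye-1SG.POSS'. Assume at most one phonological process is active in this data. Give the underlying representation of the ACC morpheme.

/-du/

The ACC morpheme has two allomorphs, [-du] and [-tu].
The 1SG.POSS suffix, which begins with [t], is invariant after every stem; so [t] is not altered by any rule here.
The ACC suffix is therefore /-du/ underlyingly, with post-vocalic devoicing: voiced stops become voiceless after a vowel.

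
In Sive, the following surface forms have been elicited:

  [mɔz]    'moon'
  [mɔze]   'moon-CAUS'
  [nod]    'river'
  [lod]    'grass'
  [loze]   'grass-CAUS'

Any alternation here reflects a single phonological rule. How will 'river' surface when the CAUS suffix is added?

The root 'grass' surfaces as [lod] and [loze], with a stem-final [d] ~ [z] alternation.
The stem 'moon' ([mɔz], [mɔze]) shows [z] unchanged in both environments, so [z] cannot be basic with [d] derived in isolation.
Therefore /d/ is basic and [z] is derived by intervocalic spirantization (voiced stops become fricatives between vowels).
The one attested form of 'river', [nod], shows underlying /nod/. Applying the same rule between vowels gives [noze].

[noze]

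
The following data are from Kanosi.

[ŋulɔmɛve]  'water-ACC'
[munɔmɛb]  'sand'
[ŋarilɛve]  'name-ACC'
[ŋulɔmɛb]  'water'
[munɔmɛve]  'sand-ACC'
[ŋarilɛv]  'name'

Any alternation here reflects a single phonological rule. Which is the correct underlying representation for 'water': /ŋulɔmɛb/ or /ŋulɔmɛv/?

The stem for 'water' ends in [v] in [ŋulɔmɛve] but [b] in [ŋulɔmɛb].
Compare 'name', with invariant [v] in [ŋarilɛve] and [ŋarilɛv]: an analysis with underlying /v/ and a rule producing [b] in isolation would wrongly predict alternation here too.
Therefore /b/ is basic and [v] is derived by intervocalic spirantization (voiced stops become fricatives between vowels).

/ŋulɔmɛb/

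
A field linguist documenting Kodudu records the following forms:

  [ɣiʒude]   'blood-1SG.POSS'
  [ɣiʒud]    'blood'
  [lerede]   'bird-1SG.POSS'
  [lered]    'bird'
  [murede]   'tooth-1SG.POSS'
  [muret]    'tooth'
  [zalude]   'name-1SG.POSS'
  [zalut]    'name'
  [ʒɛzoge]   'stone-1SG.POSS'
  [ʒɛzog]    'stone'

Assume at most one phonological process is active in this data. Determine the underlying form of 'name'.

In [zalude] and [zalut] the final segment of 'name' alternates: [d] ~ [t].
But 'blood' keeps [d] in both environments ([ɣiʒude], [ɣiʒud]), so there is no rule changing /d/ to [t] in isolation.
The alternation reflects intervocalic voicing: voiceless stops become voiced between vowels. /t/ is underlying.

/zalut/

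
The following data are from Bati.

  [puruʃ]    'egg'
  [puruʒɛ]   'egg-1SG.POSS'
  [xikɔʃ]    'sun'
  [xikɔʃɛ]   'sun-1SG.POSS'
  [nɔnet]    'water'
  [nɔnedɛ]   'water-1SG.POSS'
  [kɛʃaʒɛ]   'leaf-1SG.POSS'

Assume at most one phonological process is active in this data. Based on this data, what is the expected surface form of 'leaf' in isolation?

'egg' shows [ʃ] ~ [ʒ] at the end of the stem ([puruʃ] vs [puruʒɛ]).
Compare 'sun', with invariant [ʃ] in [xikɔʃ] and [xikɔʃɛ]: an analysis with underlying /ʃ/ and a rule producing [ʒ] before the 1SG.POSS suffix would wrongly predict alternation here too.
The alternation reflects word-final obstruent devoicing: voiced obstruents become voiceless word-finally. /ʒ/ is underlying.
The one attested form of 'leaf', [kɛʃaʒɛ], shows underlying /kɛʃaʒ/. Applying the same rule word-finally gives [kɛʃaʃ].

[kɛʃaʃ]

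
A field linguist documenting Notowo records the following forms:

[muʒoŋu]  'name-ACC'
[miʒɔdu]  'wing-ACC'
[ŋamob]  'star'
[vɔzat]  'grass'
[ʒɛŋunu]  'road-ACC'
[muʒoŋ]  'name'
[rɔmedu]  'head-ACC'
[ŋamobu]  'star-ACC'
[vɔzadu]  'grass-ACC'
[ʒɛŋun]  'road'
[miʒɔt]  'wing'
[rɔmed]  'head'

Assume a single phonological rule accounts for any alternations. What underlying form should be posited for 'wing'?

/miʒɔt/

The root 'wing' surfaces as [miʒɔdu] and [miʒɔt], with a stem-final [d] ~ [t] alternation.
If /d/ were underlying and a rule turned it into [t] in isolation, 'head' would also alternate; but it has [d] in both [rɔmedu] and [rɔmed].
Therefore /t/ is basic and [d] is derived by intervocalic voicing (voiceless stops become voiced between vowels).
Hence 'wing' is /miʒɔt/ underlyingly.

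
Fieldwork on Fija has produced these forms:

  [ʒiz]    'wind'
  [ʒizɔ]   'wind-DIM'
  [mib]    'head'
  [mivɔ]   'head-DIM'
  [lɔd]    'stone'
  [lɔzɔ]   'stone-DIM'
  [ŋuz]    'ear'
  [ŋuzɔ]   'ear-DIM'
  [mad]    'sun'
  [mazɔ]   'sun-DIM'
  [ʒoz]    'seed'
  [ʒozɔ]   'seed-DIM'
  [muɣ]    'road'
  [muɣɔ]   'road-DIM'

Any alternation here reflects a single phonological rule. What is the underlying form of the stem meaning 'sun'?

The stem for 'sun' ends in [d] in [mad] but [z] in [mazɔ].
But 'wind' keeps [z] in both environments ([ʒiz], [ʒizɔ]), so there is no rule changing /z/ to [d] in isolation.
The underlying segment must be /d/; voiced stops become fricatives between vowels, yielding [z] there.
The underlying form of 'sun' is therefore /mad/.

/mad/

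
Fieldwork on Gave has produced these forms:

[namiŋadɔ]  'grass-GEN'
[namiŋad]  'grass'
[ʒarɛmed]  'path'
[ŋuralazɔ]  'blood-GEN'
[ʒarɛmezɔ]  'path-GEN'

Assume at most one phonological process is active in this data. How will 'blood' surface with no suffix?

The stem for 'path' ends in [d] in [ʒarɛmed] but [z] in [ʒarɛmezɔ].
But 'grass' keeps [d] in both environments ([namiŋad], [namiŋadɔ]), so there is no rule changing /d/ to [z] before the GEN suffix.
The alternation reflects word-final hardening: voiced fricatives become stops word-finally. /z/ is underlying.
From [ŋuralazɔ] the stem 'blood' is /ŋuralaz/; word-finally this yields [ŋuralad].

[ŋuralad]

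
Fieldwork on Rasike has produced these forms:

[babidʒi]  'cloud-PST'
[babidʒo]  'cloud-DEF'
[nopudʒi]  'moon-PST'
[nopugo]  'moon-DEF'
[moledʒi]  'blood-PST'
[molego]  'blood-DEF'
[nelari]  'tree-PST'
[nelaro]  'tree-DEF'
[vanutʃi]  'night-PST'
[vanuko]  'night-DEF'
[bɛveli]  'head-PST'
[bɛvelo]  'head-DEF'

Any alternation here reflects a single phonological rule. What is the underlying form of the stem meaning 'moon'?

The stem for 'moon' ends in [dʒ] in [nopudʒi] but [g] in [nopugo].
If /dʒ/ were underlying and a rule turned it into [g] before the DEF suffix, 'cloud' would also alternate; but it has [dʒ] in both [babidʒi] and [babidʒo].
Therefore /g/ is basic and [dʒ] is derived by palatalization before a front vowel (/k/ and /g/ become palato-alveolar [tʃ] and [dʒ] before a front vowel).
Hence 'moon' is /nopug/ underlyingly.

/nopug/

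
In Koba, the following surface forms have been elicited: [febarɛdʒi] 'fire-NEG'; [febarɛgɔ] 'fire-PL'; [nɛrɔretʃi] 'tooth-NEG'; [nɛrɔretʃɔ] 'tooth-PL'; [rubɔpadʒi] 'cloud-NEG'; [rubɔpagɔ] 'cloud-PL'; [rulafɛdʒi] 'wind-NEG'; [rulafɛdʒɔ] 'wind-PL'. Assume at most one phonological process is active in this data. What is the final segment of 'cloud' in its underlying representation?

The stem for 'cloud' ends in [dʒ] in [rubɔpadʒi] but [g] in [rubɔpagɔ].
The stem 'wind' ([rulafɛdʒi], [rulafɛdʒɔ]) shows [dʒ] unchanged in both environments, so [dʒ] cannot be basic with [g] derived before the PL suffix.
The alternation reflects palatalization before a front vowel: /g/ becomes palato-alveolar [dʒ] before a front vowel. /g/ is underlying.

/g/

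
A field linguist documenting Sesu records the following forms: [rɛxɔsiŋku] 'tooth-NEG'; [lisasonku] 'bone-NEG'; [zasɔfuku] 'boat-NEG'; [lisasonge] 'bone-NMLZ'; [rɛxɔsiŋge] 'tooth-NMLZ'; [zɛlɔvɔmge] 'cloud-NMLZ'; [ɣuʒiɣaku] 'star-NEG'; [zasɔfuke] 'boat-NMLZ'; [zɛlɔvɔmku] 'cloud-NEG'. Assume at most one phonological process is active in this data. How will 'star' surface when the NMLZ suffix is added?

The NMLZ suffix surfaces as [-ge] and [-ke], depending on the final segment of the stem.
By contrast the NEG suffix keeps its initial [k] throughout — that segment must be underlying.
The NMLZ suffix is therefore /-ge/ underlyingly, with post-vocalic devoicing: voiced stops become voiceless after a vowel.
After 'star', which ends in a vowel, the suffix surfaces as [-ke], giving [ɣuʒiɣake].

[ɣuʒiɣake]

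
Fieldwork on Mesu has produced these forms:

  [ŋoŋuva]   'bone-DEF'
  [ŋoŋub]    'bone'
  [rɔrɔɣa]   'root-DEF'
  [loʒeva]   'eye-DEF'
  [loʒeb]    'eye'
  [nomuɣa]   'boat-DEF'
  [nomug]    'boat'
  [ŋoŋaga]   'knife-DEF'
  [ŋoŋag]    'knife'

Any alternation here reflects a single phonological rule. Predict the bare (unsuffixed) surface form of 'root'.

[rɔrɔg]

'boat' shows [ɣ] ~ [g] at the end of the stem ([nomuɣa] vs [nomug]).
The stem 'knife' ([ŋoŋaga], [ŋoŋag]) shows [g] unchanged in both environments, so [g] cannot be basic with [ɣ] derived before the DEF suffix.
The underlying segment must be /ɣ/; voiced fricatives become stops word-finally, yielding [g] there.
The one attested form of 'root', [rɔrɔɣa], shows underlying /rɔrɔɣ/. Applying the same rule word-finally gives [rɔrɔg].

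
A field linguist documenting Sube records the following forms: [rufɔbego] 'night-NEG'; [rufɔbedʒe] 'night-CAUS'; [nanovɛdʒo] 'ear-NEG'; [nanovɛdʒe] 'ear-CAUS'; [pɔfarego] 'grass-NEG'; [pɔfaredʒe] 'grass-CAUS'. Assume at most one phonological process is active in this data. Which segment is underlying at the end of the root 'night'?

/g/

'night' shows [g] ~ [dʒ] at the end of the stem ([rufɔbego] vs [rufɔbedʒe]).
If /dʒ/ were underlying and a rule turned it into [g] before the NEG suffix, 'ear' would also alternate; but it has [dʒ] in both [nanovɛdʒo] and [nanovɛdʒe].
Therefore /g/ is basic and [dʒ] is derived by palatalization before a front vowel (/g/ becomes palato-alveolar [dʒ] before a front vowel).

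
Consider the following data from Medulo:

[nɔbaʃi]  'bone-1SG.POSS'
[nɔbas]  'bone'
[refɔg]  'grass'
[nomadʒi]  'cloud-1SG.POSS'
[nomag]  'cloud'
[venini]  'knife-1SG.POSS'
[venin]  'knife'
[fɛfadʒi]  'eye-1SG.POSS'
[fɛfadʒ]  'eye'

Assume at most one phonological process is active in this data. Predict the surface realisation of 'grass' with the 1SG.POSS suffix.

[refɔdʒi]

The stem for 'cloud' ends in [dʒ] in [nomadʒi] but [g] in [nomag].
But 'eye' keeps [dʒ] in both environments ([fɛfadʒi], [fɛfadʒ]), so there is no rule changing /dʒ/ to [g] in isolation.
So /g/ is underlying, and a rule of palatalization before a front vowel — /g/ and /s/ become palato-alveolar [dʒ] and [ʃ] before a front vowel — gives [dʒ].
From [refɔg] the stem 'grass' is /refɔg/; before a front vowel this yields [refɔdʒi].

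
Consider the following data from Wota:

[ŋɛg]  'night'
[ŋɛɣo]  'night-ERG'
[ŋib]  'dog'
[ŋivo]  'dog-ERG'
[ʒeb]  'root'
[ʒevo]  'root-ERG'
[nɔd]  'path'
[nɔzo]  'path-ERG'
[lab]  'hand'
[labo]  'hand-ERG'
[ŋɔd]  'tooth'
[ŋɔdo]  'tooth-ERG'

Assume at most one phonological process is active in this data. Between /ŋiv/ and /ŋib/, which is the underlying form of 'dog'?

The root 'dog' surfaces as [ŋib] and [ŋivo], with a stem-final [b] ~ [v] alternation.
Compare 'hand', with invariant [b] in [lab] and [labo]: an analysis with underlying /b/ and a rule producing [v] before the ERG suffix would wrongly predict alternation here too.
The alternation reflects word-final hardening: voiced fricatives become stops word-finally. /v/ is underlying.

/ŋiv/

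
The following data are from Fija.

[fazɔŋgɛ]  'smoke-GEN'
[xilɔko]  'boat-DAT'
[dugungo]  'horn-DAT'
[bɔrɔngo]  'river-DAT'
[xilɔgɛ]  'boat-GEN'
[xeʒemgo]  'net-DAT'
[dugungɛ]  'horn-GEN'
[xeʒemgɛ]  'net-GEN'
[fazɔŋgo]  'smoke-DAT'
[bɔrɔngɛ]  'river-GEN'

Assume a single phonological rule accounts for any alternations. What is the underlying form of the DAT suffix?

/-ko/

The DAT suffix surfaces as [-go] and [-ko], depending on the final segment of the stem.
By contrast the GEN suffix keeps its initial [g] throughout — that segment must be underlying.
The DAT suffix is therefore /-ko/ underlyingly, with post-nasal voicing: voiceless stops become voiced after a nasal.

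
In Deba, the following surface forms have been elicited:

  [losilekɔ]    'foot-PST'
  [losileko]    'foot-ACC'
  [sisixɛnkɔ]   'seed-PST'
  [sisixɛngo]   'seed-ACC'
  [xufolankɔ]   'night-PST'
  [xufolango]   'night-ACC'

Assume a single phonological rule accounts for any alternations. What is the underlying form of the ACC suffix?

/-go/

The ACC morpheme has two allomorphs, [-go] and [-ko].
The PST suffix, which begins with [k], is invariant after every stem; so [k] is not altered by any rule here.
The ACC suffix is therefore /-go/ underlyingly, with post-vocalic devoicing: voiced stops become voiceless after a vowel.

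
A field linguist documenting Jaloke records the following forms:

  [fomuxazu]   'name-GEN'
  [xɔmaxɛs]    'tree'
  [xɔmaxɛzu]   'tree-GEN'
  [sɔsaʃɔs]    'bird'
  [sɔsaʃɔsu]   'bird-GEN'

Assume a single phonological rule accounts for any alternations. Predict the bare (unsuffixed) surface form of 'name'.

The root 'tree' surfaces as [xɔmaxɛs] and [xɔmaxɛzu], with a stem-final [s] ~ [z] alternation.
Compare 'bird', with invariant [s] in [sɔsaʃɔs] and [sɔsaʃɔsu]: an analysis with underlying /s/ and a rule producing [z] before the GEN suffix would wrongly predict alternation here too.
The alternation reflects word-final obstruent devoicing: voiced obstruents become voiceless word-finally. /z/ is underlying.
From [fomuxazu] the stem 'name' is /fomuxaz/; word-finally this yields [fomuxas].

[fomuxas]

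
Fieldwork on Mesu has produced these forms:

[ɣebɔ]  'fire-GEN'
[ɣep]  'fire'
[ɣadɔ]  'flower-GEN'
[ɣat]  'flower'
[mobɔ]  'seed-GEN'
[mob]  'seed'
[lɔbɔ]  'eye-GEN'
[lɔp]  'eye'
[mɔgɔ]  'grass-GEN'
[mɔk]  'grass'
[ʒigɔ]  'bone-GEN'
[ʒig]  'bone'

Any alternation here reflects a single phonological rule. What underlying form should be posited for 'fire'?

/ɣep/

The root 'fire' surfaces as [ɣebɔ] and [ɣep], with a stem-final [b] ~ [p] alternation.
Compare 'seed', with invariant [b] in [mobɔ] and [mob]: an analysis with underlying /b/ and a rule producing [p] in isolation would wrongly predict alternation here too.
So /p/ is underlying, and a rule of intervocalic voicing — voiceless stops become voiced between vowels — gives [b].
The underlying form of 'fire' is therefore /ɣep/.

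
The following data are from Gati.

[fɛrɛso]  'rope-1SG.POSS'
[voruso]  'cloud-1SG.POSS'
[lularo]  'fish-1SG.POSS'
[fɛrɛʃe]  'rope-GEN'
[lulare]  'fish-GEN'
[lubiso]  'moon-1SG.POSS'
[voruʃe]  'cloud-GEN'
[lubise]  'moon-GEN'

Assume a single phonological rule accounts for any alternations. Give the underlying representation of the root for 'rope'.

The root 'rope' surfaces as [fɛrɛʃe] and [fɛrɛso], with a stem-final [ʃ] ~ [s] alternation.
The stem 'moon' ([lubise], [lubiso]) shows [s] unchanged in both environments, so [s] cannot be basic with [ʃ] derived before the GEN suffix.
The underlying segment must be /ʃ/; palato-alveolar /ʃ/ becomes [s] when no front vowel follows, yielding [s] there.
Hence 'rope' is /fɛrɛʃ/ underlyingly.

/fɛrɛʃ/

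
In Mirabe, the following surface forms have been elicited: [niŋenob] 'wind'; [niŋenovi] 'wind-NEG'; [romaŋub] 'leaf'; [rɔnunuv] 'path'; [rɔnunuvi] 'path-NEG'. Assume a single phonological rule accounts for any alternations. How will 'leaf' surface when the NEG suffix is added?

[romaŋuvi]

'wind' shows [b] ~ [v] at the end of the stem ([niŋenob] vs [niŋenovi]).
Compare 'path', with invariant [v] in [rɔnunuv] and [rɔnunuvi]: an analysis with underlying /v/ and a rule producing [b] in isolation would wrongly predict alternation here too.
The alternation reflects intervocalic spirantization: voiced stops become fricatives between vowels. /b/ is underlying.
From [romaŋub] the stem 'leaf' is /romaŋub/; between vowels this yields [romaŋuvi].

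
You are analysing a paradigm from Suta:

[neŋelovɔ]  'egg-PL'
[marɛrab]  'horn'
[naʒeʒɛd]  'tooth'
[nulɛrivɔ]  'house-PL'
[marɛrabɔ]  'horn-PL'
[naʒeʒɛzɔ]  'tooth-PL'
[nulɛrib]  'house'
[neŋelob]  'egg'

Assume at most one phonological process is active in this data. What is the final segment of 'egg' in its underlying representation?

The root 'egg' surfaces as [neŋelob] and [neŋelovɔ], with a stem-final [b] ~ [v] alternation.
The stem 'horn' ([marɛrab], [marɛrabɔ]) shows [b] unchanged in both environments, so [b] cannot be basic with [v] derived before the PL suffix.
Therefore /v/ is basic and [b] is derived by word-final hardening (voiced fricatives become stops word-finally).

/v/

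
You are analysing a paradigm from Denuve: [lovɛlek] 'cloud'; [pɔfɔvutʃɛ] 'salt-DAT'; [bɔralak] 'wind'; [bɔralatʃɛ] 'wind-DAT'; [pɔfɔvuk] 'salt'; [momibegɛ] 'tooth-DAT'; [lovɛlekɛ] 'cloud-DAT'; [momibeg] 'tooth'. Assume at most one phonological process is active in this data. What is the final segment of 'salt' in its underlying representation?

In [pɔfɔvutʃɛ] and [pɔfɔvuk] the final segment of 'salt' alternates: [tʃ] ~ [k].
The stem 'cloud' ([lovɛlekɛ], [lovɛlek]) shows [k] unchanged in both environments, so [k] cannot be basic with [tʃ] derived before the DAT suffix.
The underlying segment must be /tʃ/; palato-alveolar /tʃ/ becomes [k] when no front vowel follows, yielding [k] there.

/tʃ/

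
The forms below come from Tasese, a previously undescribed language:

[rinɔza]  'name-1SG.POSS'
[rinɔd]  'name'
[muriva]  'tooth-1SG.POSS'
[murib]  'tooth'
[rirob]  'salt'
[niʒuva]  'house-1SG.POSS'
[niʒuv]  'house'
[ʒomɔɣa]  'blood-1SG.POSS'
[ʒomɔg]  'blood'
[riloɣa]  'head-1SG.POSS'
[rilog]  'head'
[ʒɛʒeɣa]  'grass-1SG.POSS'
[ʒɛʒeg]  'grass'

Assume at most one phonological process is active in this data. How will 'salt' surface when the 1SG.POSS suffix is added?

[rirova]

'tooth' shows [v] ~ [b] at the end of the stem ([muriva] vs [murib]).
But 'house' keeps [v] in both environments ([niʒuva], [niʒuv]), so there is no rule changing /v/ to [b] in isolation.
So /b/ is underlying, and a rule of intervocalic spirantization — voiced stops become fricatives between vowels — gives [v].
The one attested form of 'salt', [rirob], shows underlying /rirob/. Applying the same rule between vowels gives [rirova].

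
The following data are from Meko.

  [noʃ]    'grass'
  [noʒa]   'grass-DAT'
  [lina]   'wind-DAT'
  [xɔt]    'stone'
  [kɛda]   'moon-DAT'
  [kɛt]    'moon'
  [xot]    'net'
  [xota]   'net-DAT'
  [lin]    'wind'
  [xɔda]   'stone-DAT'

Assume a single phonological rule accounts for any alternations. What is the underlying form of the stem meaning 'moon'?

/kɛd/

The root 'moon' surfaces as [kɛt] and [kɛda], with a stem-final [t] ~ [d] alternation.
But 'net' keeps [t] in both environments ([xot], [xota]), so there is no rule changing /t/ to [d] before the DAT suffix.
The underlying segment must be /d/; voiced obstruents become voiceless word-finally, yielding [t] there.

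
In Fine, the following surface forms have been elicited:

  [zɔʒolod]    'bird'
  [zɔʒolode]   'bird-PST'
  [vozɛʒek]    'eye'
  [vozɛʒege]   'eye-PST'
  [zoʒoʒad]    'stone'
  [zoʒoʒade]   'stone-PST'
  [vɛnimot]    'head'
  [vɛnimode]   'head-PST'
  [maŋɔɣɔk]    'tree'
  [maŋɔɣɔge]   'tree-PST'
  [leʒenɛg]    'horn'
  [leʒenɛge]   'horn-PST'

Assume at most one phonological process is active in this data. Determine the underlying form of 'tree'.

/maŋɔɣɔk/

The stem for 'tree' ends in [k] in [maŋɔɣɔk] but [g] in [maŋɔɣɔge].
Compare 'horn', with invariant [g] in [leʒenɛg] and [leʒenɛge]: an analysis with underlying /g/ and a rule producing [k] in isolation would wrongly predict alternation here too.
So /k/ is underlying, and a rule of intervocalic voicing — voiceless stops become voiced between vowels — gives [g].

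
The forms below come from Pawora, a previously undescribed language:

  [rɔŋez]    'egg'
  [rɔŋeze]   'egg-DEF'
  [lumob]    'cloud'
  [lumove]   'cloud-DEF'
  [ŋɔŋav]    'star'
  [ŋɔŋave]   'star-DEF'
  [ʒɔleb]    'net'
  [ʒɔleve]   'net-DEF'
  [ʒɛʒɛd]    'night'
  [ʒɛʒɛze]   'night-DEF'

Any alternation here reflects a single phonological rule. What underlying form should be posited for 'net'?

The stem for 'net' ends in [b] in [ʒɔleb] but [v] in [ʒɔleve].
Compare 'star', with invariant [v] in [ŋɔŋav] and [ŋɔŋave]: an analysis with underlying /v/ and a rule producing [b] in isolation would wrongly predict alternation here too.
The alternation reflects intervocalic spirantization: voiced stops become fricatives between vowels. /b/ is underlying.
The underlying form of 'net' is therefore /ʒɔleb/.

/ʒɔleb/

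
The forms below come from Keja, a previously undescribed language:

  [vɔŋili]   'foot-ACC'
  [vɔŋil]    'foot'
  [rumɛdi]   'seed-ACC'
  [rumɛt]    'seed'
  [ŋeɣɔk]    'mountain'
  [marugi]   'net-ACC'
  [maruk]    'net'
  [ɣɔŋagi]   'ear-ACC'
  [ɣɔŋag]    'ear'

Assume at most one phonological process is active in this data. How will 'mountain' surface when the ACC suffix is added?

'net' shows [g] ~ [k] at the end of the stem ([marugi] vs [maruk]).
But 'ear' keeps [g] in both environments ([ɣɔŋagi], [ɣɔŋag]), so there is no rule changing /g/ to [k] in isolation.
The underlying segment must be /k/; voiceless stops become voiced between vowels, yielding [g] there.
From [ŋeɣɔk] the stem 'mountain' is /ŋeɣɔk/; between vowels this yields [ŋeɣɔgi].

[ŋeɣɔgi]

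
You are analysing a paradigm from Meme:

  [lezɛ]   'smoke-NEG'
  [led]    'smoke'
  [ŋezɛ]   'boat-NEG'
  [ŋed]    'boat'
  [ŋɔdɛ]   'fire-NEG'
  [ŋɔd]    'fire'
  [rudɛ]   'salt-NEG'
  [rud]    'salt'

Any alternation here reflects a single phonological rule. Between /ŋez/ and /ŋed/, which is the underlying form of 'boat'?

/ŋez/

The stem for 'boat' ends in [z] in [ŋezɛ] but [d] in [ŋed].
Compare 'fire', with invariant [d] in [ŋɔdɛ] and [ŋɔd]: an analysis with underlying /d/ and a rule producing [z] before the NEG suffix would wrongly predict alternation here too.
So /z/ is underlying, and a rule of word-final hardening — voiced fricatives become stops word-finally — gives [d].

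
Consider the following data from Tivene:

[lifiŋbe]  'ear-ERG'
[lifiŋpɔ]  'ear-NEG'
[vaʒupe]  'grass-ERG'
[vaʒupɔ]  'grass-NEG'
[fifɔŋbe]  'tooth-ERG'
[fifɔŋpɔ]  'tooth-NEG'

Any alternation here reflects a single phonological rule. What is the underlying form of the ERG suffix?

The ERG morpheme has two allomorphs, [-be] and [-pe].
By contrast the NEG suffix keeps its initial [p] throughout — that segment must be underlying.
The ERG suffix is therefore /-be/ underlyingly, with post-vocalic devoicing: voiced stops become voiceless after a vowel.

/-be/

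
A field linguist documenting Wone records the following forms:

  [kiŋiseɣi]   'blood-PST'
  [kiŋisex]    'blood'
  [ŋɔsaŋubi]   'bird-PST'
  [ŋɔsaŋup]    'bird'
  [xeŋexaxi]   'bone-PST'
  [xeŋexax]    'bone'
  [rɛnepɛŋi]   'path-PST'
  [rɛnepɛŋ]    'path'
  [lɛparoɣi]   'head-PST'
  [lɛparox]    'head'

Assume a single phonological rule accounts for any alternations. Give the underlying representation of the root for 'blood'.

The root 'blood' surfaces as [kiŋiseɣi] and [kiŋisex], with a stem-final [ɣ] ~ [x] alternation.
The stem 'bone' ([xeŋexaxi], [xeŋexax]) shows [x] unchanged in both environments, so [x] cannot be basic with [ɣ] derived before the PST suffix.
The alternation reflects word-final obstruent devoicing: voiced obstruents become voiceless word-finally. /ɣ/ is underlying.
So 'blood' = /kiŋiseɣ/.

/kiŋiseɣ/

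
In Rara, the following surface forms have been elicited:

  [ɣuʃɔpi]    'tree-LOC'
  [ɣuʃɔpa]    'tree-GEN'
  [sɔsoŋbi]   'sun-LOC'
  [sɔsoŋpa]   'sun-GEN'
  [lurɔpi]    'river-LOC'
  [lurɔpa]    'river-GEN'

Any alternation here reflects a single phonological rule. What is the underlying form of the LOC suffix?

The LOC suffix surfaces as [-bi] and [-pi], depending on the final segment of the stem.
The GEN suffix, which begins with [p], is invariant after every stem; so [p] is not altered by any rule here.
So the underlying form is /-bi/, and voiced stops become voiceless after a vowel.

/-bi/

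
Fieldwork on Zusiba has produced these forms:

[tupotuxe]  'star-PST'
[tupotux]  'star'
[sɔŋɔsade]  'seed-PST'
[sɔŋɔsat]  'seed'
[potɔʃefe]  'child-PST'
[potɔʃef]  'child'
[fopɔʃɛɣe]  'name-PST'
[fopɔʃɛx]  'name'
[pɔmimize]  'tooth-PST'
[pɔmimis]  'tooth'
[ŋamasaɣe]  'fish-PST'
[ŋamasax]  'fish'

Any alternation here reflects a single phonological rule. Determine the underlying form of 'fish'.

'fish' shows [ɣ] ~ [x] at the end of the stem ([ŋamasaɣe] vs [ŋamasax]).
If /x/ were underlying and a rule turned it into [ɣ] before the PST suffix, 'star' would also alternate; but it has [x] in both [tupotuxe] and [tupotux].
Therefore /ɣ/ is basic and [x] is derived by word-final obstruent devoicing (voiced obstruents become voiceless word-finally).
Hence 'fish' is /ŋamasaɣ/ underlyingly.

/ŋamasaɣ/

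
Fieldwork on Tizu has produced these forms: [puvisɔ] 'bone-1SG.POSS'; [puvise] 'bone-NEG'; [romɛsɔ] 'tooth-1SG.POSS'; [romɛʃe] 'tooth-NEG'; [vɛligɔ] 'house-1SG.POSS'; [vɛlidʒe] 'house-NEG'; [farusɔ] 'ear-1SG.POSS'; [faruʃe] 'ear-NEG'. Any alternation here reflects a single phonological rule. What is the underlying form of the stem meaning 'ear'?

/faruʃ/

'ear' shows [s] ~ [ʃ] at the end of the stem ([farusɔ] vs [faruʃe]).
Compare 'bone', with invariant [s] in [puvisɔ] and [puvise]: an analysis with underlying /s/ and a rule producing [ʃ] before the NEG suffix would wrongly predict alternation here too.
The underlying segment must be /ʃ/; palato-alveolar /dʒ/ and /ʃ/ become [g] and [s] when no front vowel follows, yielding [s] there.
Hence 'ear' is /faruʃ/ underlyingly.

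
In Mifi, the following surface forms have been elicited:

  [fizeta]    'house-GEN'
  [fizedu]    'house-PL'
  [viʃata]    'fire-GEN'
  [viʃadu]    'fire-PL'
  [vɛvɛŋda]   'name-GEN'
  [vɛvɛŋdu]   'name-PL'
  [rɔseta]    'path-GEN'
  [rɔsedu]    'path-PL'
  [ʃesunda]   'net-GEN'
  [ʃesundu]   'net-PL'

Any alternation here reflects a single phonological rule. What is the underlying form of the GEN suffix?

The GEN suffix surfaces as [-da] and [-ta], depending on the final segment of the stem.
By contrast the PL suffix keeps its initial [d] throughout — that segment must be underlying.
The GEN suffix is therefore /-ta/ underlyingly, with post-nasal voicing: voiceless stops become voiced after a nasal.

/-ta/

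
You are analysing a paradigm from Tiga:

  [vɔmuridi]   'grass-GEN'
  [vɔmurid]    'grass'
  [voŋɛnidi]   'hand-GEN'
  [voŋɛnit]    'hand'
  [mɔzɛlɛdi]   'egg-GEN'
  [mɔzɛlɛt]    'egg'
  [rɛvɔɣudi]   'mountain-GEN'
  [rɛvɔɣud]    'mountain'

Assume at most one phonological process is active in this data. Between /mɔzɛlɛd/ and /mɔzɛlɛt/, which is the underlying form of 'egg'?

The stem for 'egg' ends in [d] in [mɔzɛlɛdi] but [t] in [mɔzɛlɛt].
The stem 'grass' ([vɔmuridi], [vɔmurid]) shows [d] unchanged in both environments, so [d] cannot be basic with [t] derived in isolation.
The alternation reflects intervocalic voicing: voiceless stops become voiced between vowels. /t/ is underlying.

/mɔzɛlɛt/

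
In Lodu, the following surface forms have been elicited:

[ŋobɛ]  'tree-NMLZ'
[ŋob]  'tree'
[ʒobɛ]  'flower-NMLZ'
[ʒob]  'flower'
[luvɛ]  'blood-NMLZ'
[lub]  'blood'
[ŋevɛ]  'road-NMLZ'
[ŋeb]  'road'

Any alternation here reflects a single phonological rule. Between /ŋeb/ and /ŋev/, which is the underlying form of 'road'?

The root 'road' surfaces as [ŋevɛ] and [ŋeb], with a stem-final [v] ~ [b] alternation.
The stem 'flower' ([ʒobɛ], [ʒob]) shows [b] unchanged in both environments, so [b] cannot be basic with [v] derived before the NMLZ suffix.
The underlying segment must be /v/; voiced fricatives become stops word-finally, yielding [b] there.

/ŋev/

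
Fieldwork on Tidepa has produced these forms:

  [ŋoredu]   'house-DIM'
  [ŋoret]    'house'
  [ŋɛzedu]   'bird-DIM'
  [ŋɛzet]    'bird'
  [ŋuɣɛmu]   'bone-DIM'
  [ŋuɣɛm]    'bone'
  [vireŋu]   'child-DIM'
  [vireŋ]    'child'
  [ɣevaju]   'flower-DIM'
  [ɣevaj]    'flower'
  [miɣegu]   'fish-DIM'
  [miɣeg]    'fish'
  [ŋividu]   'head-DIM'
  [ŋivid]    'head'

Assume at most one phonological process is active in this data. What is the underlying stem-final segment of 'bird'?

/t/

The stem for 'bird' ends in [d] in [ŋɛzedu] but [t] in [ŋɛzet].
But 'head' keeps [d] in both environments ([ŋividu], [ŋivid]), so there is no rule changing /d/ to [t] in isolation.
So /t/ is underlying, and a rule of intervocalic voicing — voiceless stops become voiced between vowels — gives [d].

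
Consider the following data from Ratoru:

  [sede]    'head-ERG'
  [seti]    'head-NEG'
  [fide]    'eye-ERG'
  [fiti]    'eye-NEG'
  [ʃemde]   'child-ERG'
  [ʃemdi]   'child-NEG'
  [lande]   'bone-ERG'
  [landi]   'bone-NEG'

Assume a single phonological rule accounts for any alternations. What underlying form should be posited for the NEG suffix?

/-ti/

The NEG suffix surfaces as [-di] and [-ti], depending on the final segment of the stem.
By contrast the ERG suffix keeps its initial [d] throughout — that segment must be underlying.
The NEG suffix is therefore /-ti/ underlyingly, with post-nasal voicing: voiceless stops become voiced after a nasal.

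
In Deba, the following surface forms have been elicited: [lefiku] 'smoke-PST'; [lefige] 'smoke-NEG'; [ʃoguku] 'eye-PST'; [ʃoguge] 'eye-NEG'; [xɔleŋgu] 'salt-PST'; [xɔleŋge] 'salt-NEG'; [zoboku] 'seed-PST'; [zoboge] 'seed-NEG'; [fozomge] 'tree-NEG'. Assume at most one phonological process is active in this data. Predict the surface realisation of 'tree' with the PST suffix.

The PST suffix surfaces as [-gu] and [-ku], depending on the final segment of the stem.
The NEG suffix, which begins with [g], is invariant after every stem; so [g] is not altered by any rule here.
The PST suffix is therefore /-ku/ underlyingly, with post-nasal voicing: voiceless stops become voiced after a nasal.
After 'tree', which ends in a nasal, the suffix surfaces as [-gu], giving [fozomgu].

[fozomgu]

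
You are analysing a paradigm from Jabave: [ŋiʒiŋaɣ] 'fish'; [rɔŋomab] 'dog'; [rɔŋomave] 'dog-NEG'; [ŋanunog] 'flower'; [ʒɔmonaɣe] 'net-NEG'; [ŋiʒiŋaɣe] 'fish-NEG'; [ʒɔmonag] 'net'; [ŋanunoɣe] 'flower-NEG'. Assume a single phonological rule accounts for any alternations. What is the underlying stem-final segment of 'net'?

/g/

In [ʒɔmonaɣe] and [ʒɔmonag] the final segment of 'net' alternates: [ɣ] ~ [g].
But 'fish' keeps [ɣ] in both environments ([ŋiʒiŋaɣe], [ŋiʒiŋaɣ]), so there is no rule changing /ɣ/ to [g] in isolation.
The underlying segment must be /g/; voiced stops become fricatives between vowels, yielding [ɣ] there.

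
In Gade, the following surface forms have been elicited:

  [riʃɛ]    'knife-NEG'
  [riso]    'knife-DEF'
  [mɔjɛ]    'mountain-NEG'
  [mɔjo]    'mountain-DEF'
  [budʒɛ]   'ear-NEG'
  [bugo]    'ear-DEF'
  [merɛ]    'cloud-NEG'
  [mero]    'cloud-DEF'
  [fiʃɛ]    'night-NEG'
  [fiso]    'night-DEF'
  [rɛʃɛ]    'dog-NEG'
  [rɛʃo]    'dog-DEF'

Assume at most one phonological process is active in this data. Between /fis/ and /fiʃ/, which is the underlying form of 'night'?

/fis/

In [fiʃɛ] and [fiso] the final segment of 'night' alternates: [ʃ] ~ [s].
If /ʃ/ were underlying and a rule turned it into [s] before the DEF suffix, 'dog' would also alternate; but it has [ʃ] in both [rɛʃɛ] and [rɛʃo].
The underlying segment must be /s/; /g/ and /s/ become palato-alveolar [dʒ] and [ʃ] before a front vowel, yielding [ʃ] there.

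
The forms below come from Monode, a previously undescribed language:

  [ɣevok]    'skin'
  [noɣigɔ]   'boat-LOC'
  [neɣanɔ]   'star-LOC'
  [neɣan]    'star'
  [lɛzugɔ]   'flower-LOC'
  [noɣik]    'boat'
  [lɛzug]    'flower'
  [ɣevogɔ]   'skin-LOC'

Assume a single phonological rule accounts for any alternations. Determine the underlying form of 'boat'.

/noɣik/

In [noɣigɔ] and [noɣik] the final segment of 'boat' alternates: [g] ~ [k].
If /g/ were underlying and a rule turned it into [k] in isolation, 'flower' would also alternate; but it has [g] in both [lɛzugɔ] and [lɛzug].
Therefore /k/ is basic and [g] is derived by intervocalic voicing (voiceless stops become voiced between vowels).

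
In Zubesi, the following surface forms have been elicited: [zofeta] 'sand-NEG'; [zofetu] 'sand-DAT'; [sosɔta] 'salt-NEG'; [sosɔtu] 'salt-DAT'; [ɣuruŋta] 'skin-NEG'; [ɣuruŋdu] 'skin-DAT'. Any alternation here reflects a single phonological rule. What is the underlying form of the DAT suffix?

The DAT morpheme has two allomorphs, [-du] and [-tu].
By contrast the NEG suffix keeps its initial [t] throughout — that segment must be underlying.
So the underlying form is /-du/, and voiced stops become voiceless after a vowel.

/-du/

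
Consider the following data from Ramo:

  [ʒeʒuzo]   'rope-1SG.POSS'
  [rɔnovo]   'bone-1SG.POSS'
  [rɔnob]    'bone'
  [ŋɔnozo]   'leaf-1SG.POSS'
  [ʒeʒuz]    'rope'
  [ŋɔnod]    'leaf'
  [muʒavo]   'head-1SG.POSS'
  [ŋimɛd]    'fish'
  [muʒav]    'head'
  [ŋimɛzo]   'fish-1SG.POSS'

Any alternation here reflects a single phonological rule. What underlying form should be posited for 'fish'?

The stem for 'fish' ends in [d] in [ŋimɛd] but [z] in [ŋimɛzo].
Compare 'rope', with invariant [z] in [ʒeʒuz] and [ʒeʒuzo]: an analysis with underlying /z/ and a rule producing [d] in isolation would wrongly predict alternation here too.
The alternation reflects intervocalic spirantization: voiced stops become fricatives between vowels. /d/ is underlying.

/ŋimɛd/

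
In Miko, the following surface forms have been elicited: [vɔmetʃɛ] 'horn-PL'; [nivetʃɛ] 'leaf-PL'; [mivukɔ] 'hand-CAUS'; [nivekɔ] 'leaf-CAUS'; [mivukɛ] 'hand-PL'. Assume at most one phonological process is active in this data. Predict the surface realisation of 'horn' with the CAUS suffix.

[vɔmekɔ]

In [nivekɔ] and [nivetʃɛ] the final segment of 'leaf' alternates: [k] ~ [tʃ].
But 'hand' keeps [k] in both environments ([mivukɔ], [mivukɛ]), so there is no rule changing /k/ to [tʃ] before the PL suffix.
The underlying segment must be /tʃ/; palato-alveolar /tʃ/ becomes [k] when no front vowel follows, yielding [k] there.
From [vɔmetʃɛ] the stem 'horn' is /vɔmetʃ/; when no front vowel follows this yields [vɔmekɔ].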